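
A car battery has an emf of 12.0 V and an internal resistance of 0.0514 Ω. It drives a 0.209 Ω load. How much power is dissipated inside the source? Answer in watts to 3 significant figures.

The internal resistance carries the same current as the load; P_int = I²r.
I = ε / (r + R) = 12.0 / (0.0514 + 0.209) = 46.08 A
P_int = I² r = (46.08)² × 0.0514 = 109.2 W

109 W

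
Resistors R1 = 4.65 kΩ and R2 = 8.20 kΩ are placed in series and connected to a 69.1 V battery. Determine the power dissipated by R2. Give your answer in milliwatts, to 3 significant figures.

237 mW

The current is common to all series resistors; compute it, then apply P = I²R for the target.
R_total = (4.65 + 8.20) kΩ = 12850 Ω
I = V / R_total = 69.1 / 12850 = 0.005377 A
P_R2 = I² × R2 = (0.005377)² × 8200 = 0.2371 W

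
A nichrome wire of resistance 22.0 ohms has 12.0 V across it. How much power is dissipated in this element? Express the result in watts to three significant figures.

6.55 W

With V across and R both known, P = V²/R gives the dissipation directly.
P = (12.0 V)² / 22.0 Ω = 6.545 W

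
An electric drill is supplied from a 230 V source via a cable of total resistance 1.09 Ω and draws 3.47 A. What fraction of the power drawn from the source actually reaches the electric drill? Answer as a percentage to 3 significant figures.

The cable carries the full 3.47 A.
P_line = I² R_line = (3.470)² × 1.09 = 13.12 W
P_source = V I = 230 × 3.470 = 798.1 W; P_load = 785.0 W
η = P_load / P_source = 785.0 / 798.1 = 0.9836

98.4 %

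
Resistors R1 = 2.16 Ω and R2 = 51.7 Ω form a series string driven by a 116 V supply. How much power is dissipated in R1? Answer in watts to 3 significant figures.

10.0 W

Since the resistors are in series they all carry the loop current I = V/R_total; the power in any one is I²R.
R_total = 2.16 + 51.7 = 53.86 Ω
I = V / R_total = 116 / 53.86 = 2.154 A
P_R1 = I² × R1 = (2.154)² × 2.16 = 10.02 W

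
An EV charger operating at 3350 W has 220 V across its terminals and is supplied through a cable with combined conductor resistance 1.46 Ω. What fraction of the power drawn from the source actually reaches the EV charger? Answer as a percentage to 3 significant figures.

I = P / V = 3350 / 220 = 15.23 A through the cable.
P_line = I² R_line = (15.23)² × 1.46 = 338.5 W
P_source = P_load + P_line = 3350 + 338.5 = 3689 W
η = P_load / P_source = 3350 / 3689 = 0.9082

90.8 %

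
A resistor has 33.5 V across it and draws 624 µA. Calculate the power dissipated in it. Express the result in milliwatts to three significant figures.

20.9 mW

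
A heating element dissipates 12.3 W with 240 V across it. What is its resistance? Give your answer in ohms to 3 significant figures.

From P = V I = I²R = V²/R, with the two given quantities we get R = V² / P.
R = (240)² / 12.3 = 4683 Ω

4680 Ω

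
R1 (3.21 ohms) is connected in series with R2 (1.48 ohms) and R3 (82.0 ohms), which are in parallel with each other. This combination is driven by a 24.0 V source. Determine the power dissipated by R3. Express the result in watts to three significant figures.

0.683 W

First combine the parallel branches into one equivalent R_p, then R1 + R_p is a series pair.
R_p = (1.48×82.0)/(1.48+82.0) = 1.454 Ω
R_total = 3.21 + 1.454 = 4.664 Ω
I = V / R_total = 24.0 / 4.664 = 5.146 A
Voltage across the parallel pair: V_p = I × R_p = 5.146 × 1.454 = 7.481 V
With V_p across R3, its power is V_p²/R3.
P_R3 = (7.481)² / 82.0 = 0.6825 W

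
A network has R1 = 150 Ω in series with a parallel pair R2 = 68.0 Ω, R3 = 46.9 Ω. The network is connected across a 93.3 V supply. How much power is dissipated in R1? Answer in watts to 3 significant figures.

41.3 W

Reduce the parallel pair to R_p first; the network is then a simple series string.
R_p = (68.0×46.9)/(68.0+46.9) = 27.76 Ω
R_total = 150 + 27.76 = 177.8 Ω
I = V / R_total = 93.3 / 177.8 = 0.5249 A
R1 carries the full series current, so P = I²R.
P_R1 = (0.5249)² × 150 = 41.32 W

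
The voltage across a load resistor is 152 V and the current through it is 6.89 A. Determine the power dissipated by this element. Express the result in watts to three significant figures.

1050 W

With V and I both given, power follows immediately from P = V I.
P = 152 V × 6.890 A = 1047 W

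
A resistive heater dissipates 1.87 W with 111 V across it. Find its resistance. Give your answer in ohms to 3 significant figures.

6590 Ω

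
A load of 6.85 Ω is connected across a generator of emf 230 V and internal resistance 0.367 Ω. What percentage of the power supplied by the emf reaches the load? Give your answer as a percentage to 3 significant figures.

94.9 %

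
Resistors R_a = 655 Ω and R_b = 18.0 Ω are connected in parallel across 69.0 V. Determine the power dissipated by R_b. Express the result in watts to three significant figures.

Each parallel branch sees the full supply voltage, so P = V²/R applies directly to the target branch.
P_R_b = V² / R_b = (69.0)² / 18.0 Ω = 264.5 W

264 W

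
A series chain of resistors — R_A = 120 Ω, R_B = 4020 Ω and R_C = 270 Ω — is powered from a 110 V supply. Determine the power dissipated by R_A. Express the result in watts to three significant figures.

The current is common to all series resistors; compute it, then apply P = I²R for the target.
R_total = 120 + 4020 + 270 = 4410 Ω
I = V / R_total = 110 / 4410 = 0.02494 A
P_R_A = I² × R_A = (0.02494)² × 120 = 0.07466 W

0.0747 W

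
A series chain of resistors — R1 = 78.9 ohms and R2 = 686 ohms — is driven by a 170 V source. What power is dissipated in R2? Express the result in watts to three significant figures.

The current is common to all series resistors; compute it, then apply P = I²R for the target.
R_total = 78.9 + 686 = 764.9 Ω
I = V / R_total = 170 / 764.9 = 0.2223 A
P_R2 = I² × R2 = (0.2223)² × 686 = 33.89 W

33.9 W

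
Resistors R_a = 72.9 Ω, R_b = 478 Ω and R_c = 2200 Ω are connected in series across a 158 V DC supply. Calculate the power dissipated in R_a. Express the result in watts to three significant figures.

0.240 W

Since the resistors are in series they all carry the loop current I = V/R_total; the power in any one is I²R.
R_total = 72.9 + 478 + 2200 = 2751 Ω
I = V / R_total = 158 / 2751 = 0.05744 A
P_R_a = I² × R_a = (0.05744)² × 72.9 = 0.2405 W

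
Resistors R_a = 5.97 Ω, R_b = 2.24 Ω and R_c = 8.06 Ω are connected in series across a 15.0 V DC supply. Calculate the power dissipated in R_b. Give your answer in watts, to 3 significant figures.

Every series element carries the same I. Get I from the total resistance, then P = I² × R_b.
R_total = 5.97 + 2.24 + 8.06 = 16.27 Ω
I = V / R_total = 15.0 / 16.27 = 0.9219 A
P_R_b = I² × R_b = (0.9219)² × 2.24 = 1.904 W

1.90 W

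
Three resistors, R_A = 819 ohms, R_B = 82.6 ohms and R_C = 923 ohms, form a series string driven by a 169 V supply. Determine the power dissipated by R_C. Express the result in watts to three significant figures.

Since the resistors are in series they all carry the loop current I = V/R_total; the power in any one is I²R.
R_total = 819 + 82.6 + 923 = 1825 Ω
I = V / R_total = 169 / 1825 = 0.09262 A
P_R_C = I² × R_C = (0.09262)² × 923 = 7.918 W

7.92 W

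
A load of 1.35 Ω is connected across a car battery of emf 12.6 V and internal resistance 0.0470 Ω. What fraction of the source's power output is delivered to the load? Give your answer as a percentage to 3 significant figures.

The source delivers εI, of which I²R reaches the load and I²r is lost; since I is common, η = R/(R+r).
η = R / (R + r) = 1.35 / (1.35 + 0.0470) = 0.9664

96.6 %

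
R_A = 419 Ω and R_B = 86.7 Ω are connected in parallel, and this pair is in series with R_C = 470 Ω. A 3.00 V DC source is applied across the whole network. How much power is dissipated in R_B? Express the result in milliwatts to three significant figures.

1.82 mW

Combine R_A and R_B into their parallel equivalent first, reducing the network to two series resistors.
R_p = (419×86.7)/(419+86.7) = 71.84 Ω
R_total = R_p + 470 = 71.84 + 470 = 541.8 Ω
I = V / R_total = 3.00 / 541.8 = 0.005537 A
Voltage across the parallel pair: V_p = I × R_p = 0.005537 × 71.84 = 0.3977 V
R_B has V_p across it, so P = V_p²/R_B.
P_R_B = (0.3977)² / 86.7 = 0.001825 W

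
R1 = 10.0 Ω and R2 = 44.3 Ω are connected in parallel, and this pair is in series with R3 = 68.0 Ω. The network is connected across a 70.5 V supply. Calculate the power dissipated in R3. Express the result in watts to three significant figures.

Collapse the R1‖R2 pair into one equivalent R_p; then R_p and R3 form a series string.
R_p = (10.0×44.3)/(10.0+44.3) = 8.158 Ω
R_total = R_p + 68.0 = 8.158 + 68.0 = 76.16 Ω
I = V / R_total = 70.5 / 76.16 = 0.9257 A
R3 carries the full series current, so P = I²R.
P_R3 = (0.9257)² × 68.0 = 58.27 W

58.3 W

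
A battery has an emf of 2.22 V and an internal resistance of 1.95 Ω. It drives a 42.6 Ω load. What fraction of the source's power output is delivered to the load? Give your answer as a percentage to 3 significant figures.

95.6 %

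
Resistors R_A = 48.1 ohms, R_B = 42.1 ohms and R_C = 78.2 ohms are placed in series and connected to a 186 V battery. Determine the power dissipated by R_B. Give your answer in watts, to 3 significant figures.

Since the resistors are in series they all carry the loop current I = V/R_total; the power in any one is I²R.
R_total = 48.1 + 42.1 + 78.2 = 168.4 Ω
I = V / R_total = 186 / 168.4 = 1.105 A
P_R_B = I² × R_B = (1.105)² × 42.1 = 51.36 W

51.4 W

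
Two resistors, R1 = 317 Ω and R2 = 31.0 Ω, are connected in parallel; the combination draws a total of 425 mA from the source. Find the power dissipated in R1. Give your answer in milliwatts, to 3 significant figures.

Only the total current is stated, so first find the parallel equivalent to get the voltage across the combination.
1/R_eq = 1/317 + 1/31.0 ⇒ R_eq = 28.24 Ω
V = I_total × R_eq = 0.4250 × 28.24 = 12.00 V
P_R1 = V² / R1 = (12.00)² / 317 = 0.4544 W

454 mW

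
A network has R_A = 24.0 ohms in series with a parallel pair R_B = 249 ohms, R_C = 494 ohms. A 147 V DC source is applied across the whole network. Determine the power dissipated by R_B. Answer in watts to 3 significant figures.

66.2 W

Replace R_B and R_C with their parallel equivalent so the circuit becomes R_A in series with R_p.
R_p = (249×494)/(249+494) = 165.6 Ω
R_total = 24.0 + 165.6 = 189.6 Ω
I = V / R_total = 147 / 189.6 = 0.7755 A
Voltage across the parallel pair: V_p = I × R_p = 0.7755 × 165.6 = 128.4 V
R_B sees V_p directly, so P = V_p² / R_B.
P_R_B = (128.4)² / 249 = 66.20 W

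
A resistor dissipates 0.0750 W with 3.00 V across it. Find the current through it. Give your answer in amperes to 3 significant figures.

0.0250 A

The two known quantities fix the third via I = P / V.
I = 0.0750 / 3.00 = 0.02500 A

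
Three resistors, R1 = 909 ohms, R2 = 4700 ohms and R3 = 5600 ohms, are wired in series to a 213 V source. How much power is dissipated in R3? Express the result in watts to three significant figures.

2.02 W

Every series element carries the same I. Get I from the total resistance, then P = I² × R3.
R_total = 909 + 4700 + 5600 = 11210 Ω
I = V / R_total = 213 / 11210 = 0.01900 A
P_R3 = I² × R3 = (0.01900)² × 5600 = 2.022 W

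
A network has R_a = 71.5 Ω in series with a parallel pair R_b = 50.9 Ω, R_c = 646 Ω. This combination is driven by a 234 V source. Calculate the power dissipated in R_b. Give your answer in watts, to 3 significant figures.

170 W

Reduce the parallel pair to R_p first; the network is then a simple series string.
R_p = (50.9×646)/(50.9+646) = 47.18 Ω
R_total = 71.5 + 47.18 = 118.7 Ω
I = V / R_total = 234 / 118.7 = 1.972 A
Voltage across the parallel pair: V_p = I × R_p = 1.972 × 47.18 = 93.03 V
R_b sees V_p directly, so P = V_p² / R_b.
P_R_b = (93.03)² / 50.9 = 170.0 W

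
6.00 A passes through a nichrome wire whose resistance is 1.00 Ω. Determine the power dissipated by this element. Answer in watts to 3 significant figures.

36.0 W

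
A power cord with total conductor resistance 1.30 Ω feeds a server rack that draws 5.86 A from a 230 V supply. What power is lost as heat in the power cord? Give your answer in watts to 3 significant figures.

44.6 W

Line loss is just I²R for the cable — we know both I and R_line directly.
The power cord carries the full 5.86 A.
P_line = I² R_line = (5.860)² × 1.30 = 44.64 W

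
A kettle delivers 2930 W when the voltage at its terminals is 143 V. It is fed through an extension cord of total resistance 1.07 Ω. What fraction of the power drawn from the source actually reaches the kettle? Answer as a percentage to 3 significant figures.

I = P / V = 2930 / 143 = 20.49 A through the extension cord.
P_line = I² R_line = (20.49)² × 1.07 = 449.2 W
P_source = P_load + P_line = 2930 + 449.2 = 3379 W
η = P_load / P_source = 2930 / 3379 = 0.8671

86.7 %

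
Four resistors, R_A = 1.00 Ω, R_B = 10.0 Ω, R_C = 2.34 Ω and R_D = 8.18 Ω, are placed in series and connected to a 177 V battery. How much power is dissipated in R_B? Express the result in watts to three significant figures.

676 W

Series elements share the same current, so find I first, then use P = I²R.
R_total = 1.00 + 10.0 + 2.34 + 8.18 = 21.52 Ω
I = V / R_total = 177 / 21.52 = 8.225 A
P_R_B = I² × R_B = (8.225)² × 10.0 = 676.5 W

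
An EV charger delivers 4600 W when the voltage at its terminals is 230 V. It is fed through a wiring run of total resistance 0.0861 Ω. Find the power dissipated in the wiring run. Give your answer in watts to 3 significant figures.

Line loss is just I²R for the cable — we know both I and R_line directly.
I = P / V = 4600 / 230 = 20.00 A through the wiring run.
P_line = I² R_line = (20.00)² × 0.0861 = 34.44 W

34.4 W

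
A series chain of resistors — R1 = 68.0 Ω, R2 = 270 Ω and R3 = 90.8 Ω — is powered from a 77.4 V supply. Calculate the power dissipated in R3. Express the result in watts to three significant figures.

2.96 W

In a series string the same current flows through every resistor — find that current, then P = I²R for the one we want.
R_total = 68.0 + 270 + 90.8 = 428.8 Ω
I = V / R_total = 77.4 / 428.8 = 0.1805 A
P_R3 = I² × R3 = (0.1805)² × 90.8 = 2.958 W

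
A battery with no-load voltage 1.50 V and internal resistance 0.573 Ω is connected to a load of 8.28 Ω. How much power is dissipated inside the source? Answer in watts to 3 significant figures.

Internal loss is I²r, with I set by the total series resistance r+R.
I = ε / (r + R) = 1.50 / (0.573 + 8.28) = 0.1694 A
P_int = I² r = (0.1694)² × 0.573 = 0.01645 W

0.0164 W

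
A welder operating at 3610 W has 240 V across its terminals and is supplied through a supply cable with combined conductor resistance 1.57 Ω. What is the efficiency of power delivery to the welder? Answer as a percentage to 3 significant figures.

91.0 %

I = P / V = 3610 / 240 = 15.04 A through the supply cable.
P_line = I² R_line = (15.04)² × 1.57 = 355.2 W
P_source = P_load + P_line = 3610 + 355.2 = 3965 W
η = P_load / P_source = 3610 / 3965 = 0.9104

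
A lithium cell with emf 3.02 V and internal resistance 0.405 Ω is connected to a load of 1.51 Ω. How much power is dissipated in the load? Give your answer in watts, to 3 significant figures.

3.76 W

Load and internal resistance form a series loop — compute the loop current, then the load power via I²R.
I = ε / (r + R) = 3.02 / (0.405 + 1.51) = 1.577 A
P_load = I² R = (1.577)² × 1.51 = 3.755 W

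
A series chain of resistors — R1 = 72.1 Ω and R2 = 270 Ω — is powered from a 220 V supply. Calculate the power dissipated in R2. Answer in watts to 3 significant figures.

112 W

Series elements share the same current, so find I first, then use P = I²R.
R_total = 72.1 + 270 = 342.1 Ω
I = V / R_total = 220 / 342.1 = 0.6431 A
P_R2 = I² × R2 = (0.6431)² × 270 = 111.7 W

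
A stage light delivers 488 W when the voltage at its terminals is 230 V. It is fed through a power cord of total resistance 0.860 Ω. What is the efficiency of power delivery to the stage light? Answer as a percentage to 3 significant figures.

I = P / V = 488 / 230 = 2.122 A through the power cord.
P_line = I² R_line = (2.122)² × 0.860 = 3.872 W
P_source = P_load + P_line = 488.0 + 3.872 = 491.9 W
η = P_load / P_source = 488.0 / 491.9 = 0.9921

99.2 %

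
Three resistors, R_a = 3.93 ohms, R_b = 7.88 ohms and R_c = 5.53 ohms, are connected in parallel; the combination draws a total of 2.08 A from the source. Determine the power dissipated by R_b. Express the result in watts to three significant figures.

1.74 W

Parallel branches share V, not I — compute V via R_eq, then use V²/R for the target branch.
1/R_eq = 1/3.93 + 1/7.88 + 1/5.53 ⇒ R_eq = 1.779 Ω
V = I_total × R_eq = 2.080 × 1.779 = 3.700 V
P_R_b = V² / R_b = (3.700)² / 7.88 = 1.737 W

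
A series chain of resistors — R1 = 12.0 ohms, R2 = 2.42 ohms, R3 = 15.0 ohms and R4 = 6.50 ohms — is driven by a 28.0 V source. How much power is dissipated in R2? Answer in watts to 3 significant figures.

The current is common to all series resistors; compute it, then apply P = I²R for the target.
R_total = 12.0 + 2.42 + 15.0 + 6.50 = 35.92 Ω
I = V / R_total = 28.0 / 35.92 = 0.7795 A
P_R2 = I² × R2 = (0.7795)² × 2.42 = 1.470 W

1.47 W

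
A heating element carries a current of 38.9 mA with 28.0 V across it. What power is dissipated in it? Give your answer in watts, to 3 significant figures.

With V and I both given, power follows immediately from P = V I.
P = 28.0 V × 0.03890 A = 1.089 W

1.09 W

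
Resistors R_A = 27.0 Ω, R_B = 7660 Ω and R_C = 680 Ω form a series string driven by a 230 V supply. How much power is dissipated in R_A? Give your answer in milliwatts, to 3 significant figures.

The current is common to all series resistors; compute it, then apply P = I²R for the target.
R_total = 27.0 + 7660 + 680 = 8367 Ω
I = V / R_total = 230 / 8367 = 0.02749 A
P_R_A = I² × R_A = (0.02749)² × 27.0 = 0.02040 W

20.4 mW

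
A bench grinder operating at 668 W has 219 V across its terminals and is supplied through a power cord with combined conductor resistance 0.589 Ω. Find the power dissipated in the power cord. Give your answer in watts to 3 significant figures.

The power cord and load are in series, so the same current flows in both; the loss is I²R_line.
I = P / V = 668 / 219 = 3.050 A through the power cord.
P_line = I² R_line = (3.050)² × 0.589 = 5.480 W

5.48 W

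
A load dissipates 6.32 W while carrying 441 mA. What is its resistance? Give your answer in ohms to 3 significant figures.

32.5 Ω

Rearranging the power relation for the two known quantities gives R = P / I².
R = 6.32 / (0.4410)² = 32.50 Ω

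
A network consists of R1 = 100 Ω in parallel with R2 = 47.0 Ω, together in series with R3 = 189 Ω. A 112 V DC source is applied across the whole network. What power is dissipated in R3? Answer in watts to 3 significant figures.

48.6 W

Collapse the R1‖R2 pair into one equivalent R_p; then R_p and R3 form a series string.
R_p = (100×47.0)/(100+47.0) = 31.97 Ω
R_total = R_p + 189 = 31.97 + 189 = 221.0 Ω
I = V / R_total = 112 / 221.0 = 0.5068 A
R3 carries the full series current, so P = I²R.
P_R3 = (0.5068)² × 189 = 48.55 W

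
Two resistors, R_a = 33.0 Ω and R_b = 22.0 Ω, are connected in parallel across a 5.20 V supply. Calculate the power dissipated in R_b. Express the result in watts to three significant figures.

Each parallel branch sees the full supply voltage, so P = V²/R applies directly to the target branch.
P_R_b = V² / R_b = (5.20)² / 22.0 Ω = 1.229 W

1.23 W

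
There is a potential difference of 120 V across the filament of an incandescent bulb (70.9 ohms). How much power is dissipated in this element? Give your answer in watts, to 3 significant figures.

203 W

Voltage and resistance are given, so P = V²/R is the one-step route.
P = (120 V)² / 70.9 Ω = 203.1 W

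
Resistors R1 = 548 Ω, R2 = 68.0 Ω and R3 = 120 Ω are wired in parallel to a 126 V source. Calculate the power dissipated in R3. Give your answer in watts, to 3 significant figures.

132 W

The supply voltage appears across each parallel branch — just use P = V²/R3.
P_R3 = V² / R3 = (126)² / 120 Ω = 132.3 W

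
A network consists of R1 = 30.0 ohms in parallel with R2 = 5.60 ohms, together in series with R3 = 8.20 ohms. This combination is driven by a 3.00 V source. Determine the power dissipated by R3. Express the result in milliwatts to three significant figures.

442 mW

Reduce the parallel combination to a single R_p; the circuit then becomes R_p in series with the remaining resistor.
R_p = (30.0×5.60)/(30.0+5.60) = 4.719 Ω
R_total = R_p + 8.20 = 4.719 + 8.20 = 12.92 Ω
I = V / R_total = 3.00 / 12.92 = 0.2322 A
R3 carries the full series current, so P = I²R.
P_R3 = (0.2322)² × 8.20 = 0.4422 W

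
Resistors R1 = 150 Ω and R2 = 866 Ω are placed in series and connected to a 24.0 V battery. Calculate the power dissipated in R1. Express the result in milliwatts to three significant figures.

Series elements share the same current, so find I first, then use P = I²R.
R_total = 150 + 866 = 1016 Ω
I = V / R_total = 24.0 / 1016 = 0.02362 A
P_R1 = I² × R1 = (0.02362)² × 150 = 0.08370 W

83.7 mW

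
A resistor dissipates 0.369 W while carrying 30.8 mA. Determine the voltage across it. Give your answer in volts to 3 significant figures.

12.0 V

From P = V I = I²R = V²/R, with the two given quantities we get V = P / I.
V = 0.369 / 0.03080 = 11.98 V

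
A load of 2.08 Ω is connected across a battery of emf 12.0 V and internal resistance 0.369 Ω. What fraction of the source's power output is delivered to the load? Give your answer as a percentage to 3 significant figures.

Both r and R carry the same current, so the power split is just the resistance split: η = R/(R+r).
η = R / (R + r) = 2.08 / (2.08 + 0.369) = 0.8493

84.9 %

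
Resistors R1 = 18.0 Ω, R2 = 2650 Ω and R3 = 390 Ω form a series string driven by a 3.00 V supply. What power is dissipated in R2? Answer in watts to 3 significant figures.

Since the resistors are in series they all carry the loop current I = V/R_total; the power in any one is I²R.
R_total = 18.0 + 2650 + 390 = 3058 Ω
I = V / R_total = 3.00 / 3058 = 0.0009810 A
P_R2 = I² × R2 = (0.0009810)² × 2650 = 0.002550 W

0.00255 W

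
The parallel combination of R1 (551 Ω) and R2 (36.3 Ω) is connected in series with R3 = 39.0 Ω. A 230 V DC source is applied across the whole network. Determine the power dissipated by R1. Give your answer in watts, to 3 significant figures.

Reduce the parallel combination to a single R_p; the circuit then becomes R_p in series with the remaining resistor.
R_p = (551×36.3)/(551+36.3) = 34.06 Ω
R_total = R_p + 39.0 = 34.06 + 39.0 = 73.06 Ω
I = V / R_total = 230 / 73.06 = 3.148 A
Voltage across the parallel pair: V_p = I × R_p = 3.148 × 34.06 = 107.2 V
Use P = V²/R for R1 with V = V_p.
P_R1 = (107.2)² / 551 = 20.86 W

20.9 W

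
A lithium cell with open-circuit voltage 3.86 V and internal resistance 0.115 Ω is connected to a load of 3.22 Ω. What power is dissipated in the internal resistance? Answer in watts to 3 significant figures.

0.154 W

The source's internal resistance is just another series element carrying I; its dissipation is I²r.
I = ε / (r + R) = 3.86 / (0.115 + 3.22) = 1.157 A
P_int = I² r = (1.157)² × 0.115 = 0.1541 W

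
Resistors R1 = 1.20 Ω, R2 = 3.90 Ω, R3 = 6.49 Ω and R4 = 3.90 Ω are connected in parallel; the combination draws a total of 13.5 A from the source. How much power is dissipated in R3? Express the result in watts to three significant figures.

12.5 W

We need the common branch voltage; get it from I_total × R_eq, then P = V²/R for the branch.
1/R_eq = 1/1.20 + 1/3.90 + 1/6.49 + 1/3.90 ⇒ R_eq = 0.6666 Ω
V = I_total × R_eq = 13.50 × 0.6666 = 8.999 V
P_R3 = V² / R3 = (8.999)² / 6.49 = 12.48 W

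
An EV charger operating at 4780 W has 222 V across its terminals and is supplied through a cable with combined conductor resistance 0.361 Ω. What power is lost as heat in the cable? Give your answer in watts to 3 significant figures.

The cable and load are in series, so the same current flows in both; the loss is I²R_line.
I = P / V = 4780 / 222 = 21.53 A through the cable.
P_line = I² R_line = (21.53)² × 0.361 = 167.4 W

167 W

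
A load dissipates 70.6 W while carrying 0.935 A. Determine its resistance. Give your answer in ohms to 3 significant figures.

80.8 Ω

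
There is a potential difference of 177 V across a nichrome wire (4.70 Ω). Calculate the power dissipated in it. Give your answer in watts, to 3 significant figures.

6670 W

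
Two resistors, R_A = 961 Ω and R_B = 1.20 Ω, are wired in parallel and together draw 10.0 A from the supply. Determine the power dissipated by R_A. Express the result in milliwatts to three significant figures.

149 mW

We need the common branch voltage; get it from I_total × R_eq, then P = V²/R for the branch.
1/R_eq = 1/961 + 1/1.20 ⇒ R_eq = 1.199 Ω
V = I_total × R_eq = 10.00 × 1.199 = 11.99 V
P_R_A = V² / R_A = (11.99)² / 961 = 0.1495 W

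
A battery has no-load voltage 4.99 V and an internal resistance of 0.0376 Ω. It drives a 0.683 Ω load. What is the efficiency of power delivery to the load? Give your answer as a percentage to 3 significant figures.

η = P_load/(P_load+P_int) = I²R/(I²R+I²r) = R/(R+r) — the I² cancels for series elements.
η = R / (R + r) = 0.683 / (0.683 + 0.0376) = 0.9478

94.8 %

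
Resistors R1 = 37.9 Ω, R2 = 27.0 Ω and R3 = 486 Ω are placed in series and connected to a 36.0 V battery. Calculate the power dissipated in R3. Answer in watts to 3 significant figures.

2.08 W

The current is common to all series resistors; compute it, then apply P = I²R for the target.
R_total = 37.9 + 27.0 + 486 = 550.9 Ω
I = V / R_total = 36.0 / 550.9 = 0.06535 A
P_R3 = I² × R3 = (0.06535)² × 486 = 2.075 W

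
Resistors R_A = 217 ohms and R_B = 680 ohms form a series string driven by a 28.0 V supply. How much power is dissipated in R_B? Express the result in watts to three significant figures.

0.663 W

Since the resistors are in series they all carry the loop current I = V/R_total; the power in any one is I²R.
R_total = 217 + 680 = 897.0 Ω
I = V / R_total = 28.0 / 897.0 = 0.03122 A
P_R_B = I² × R_B = (0.03122)² × 680 = 0.6626 W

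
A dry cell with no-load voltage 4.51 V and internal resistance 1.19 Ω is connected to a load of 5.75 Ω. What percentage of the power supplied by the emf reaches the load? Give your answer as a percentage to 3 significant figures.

η = P_load/(P_load+P_int) = I²R/(I²R+I²r) = R/(R+r) — the I² cancels for series elements.
η = R / (R + r) = 5.75 / (5.75 + 1.19) = 0.8285

82.9 %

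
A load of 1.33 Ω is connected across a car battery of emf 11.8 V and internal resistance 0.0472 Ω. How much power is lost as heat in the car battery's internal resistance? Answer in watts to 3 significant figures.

3.47 W

The source's internal resistance is just another series element carrying I; its dissipation is I²r.
I = ε / (r + R) = 11.8 / (0.0472 + 1.33) = 8.568 A
P_int = I² r = (8.568)² × 0.0472 = 3.465 W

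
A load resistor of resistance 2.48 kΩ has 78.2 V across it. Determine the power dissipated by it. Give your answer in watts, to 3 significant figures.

2.47 W

V and R are stated; P = V²/R avoids computing the current.
P = (78.2 V)² / 2480 Ω = 2.466 W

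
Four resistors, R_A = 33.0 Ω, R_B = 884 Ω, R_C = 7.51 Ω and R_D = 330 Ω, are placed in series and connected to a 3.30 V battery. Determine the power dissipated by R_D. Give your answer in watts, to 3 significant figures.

Series elements share the same current, so find I first, then use P = I²R.
R_total = 33.0 + 884 + 7.51 + 330 = 1255 Ω
I = V / R_total = 3.30 / 1255 = 0.002631 A
P_R_D = I² × R_D = (0.002631)² × 330 = 0.002283 W

0.00228 W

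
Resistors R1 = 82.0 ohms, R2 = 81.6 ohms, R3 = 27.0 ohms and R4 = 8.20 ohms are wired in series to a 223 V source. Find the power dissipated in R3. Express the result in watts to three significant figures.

Series elements share the same current, so find I first, then use P = I²R.
R_total = 82.0 + 81.6 + 27.0 + 8.20 = 198.8 Ω
I = V / R_total = 223 / 198.8 = 1.122 A
P_R3 = I² × R3 = (1.122)² × 27.0 = 33.97 W

34.0 W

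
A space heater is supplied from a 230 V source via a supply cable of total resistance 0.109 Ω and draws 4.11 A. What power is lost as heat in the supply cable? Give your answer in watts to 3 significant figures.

1.84 W

The supply cable is a series resistance carrying the load current; its dissipation is I²R_line.
The supply cable carries the full 4.11 A.
P_line = I² R_line = (4.110)² × 0.109 = 1.841 W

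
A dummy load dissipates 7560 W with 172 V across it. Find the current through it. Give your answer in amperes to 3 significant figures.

44.0 A

Rearranging the power relation for the two known quantities gives I = P / V.
I = 7560 / 172 = 43.95 A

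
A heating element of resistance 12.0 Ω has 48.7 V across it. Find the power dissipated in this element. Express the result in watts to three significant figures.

Voltage and resistance are given, so P = V²/R is the one-step route.
P = (48.7 V)² / 12.0 Ω = 197.6 W

198 W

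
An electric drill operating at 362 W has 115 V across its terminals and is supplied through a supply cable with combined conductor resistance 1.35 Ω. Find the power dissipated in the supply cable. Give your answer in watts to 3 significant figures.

Line loss is just I²R for the cable — we know both I and R_line directly.
I = P / V = 362 / 115 = 3.148 A through the supply cable.
P_line = I² R_line = (3.148)² × 1.35 = 13.38 W

13.4 W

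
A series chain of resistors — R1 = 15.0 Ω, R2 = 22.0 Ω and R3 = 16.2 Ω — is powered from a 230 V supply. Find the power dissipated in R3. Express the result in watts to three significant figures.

In a series string the same current flows through every resistor — find that current, then P = I²R for the one we want.
R_total = 15.0 + 22.0 + 16.2 = 53.20 Ω
I = V / R_total = 230 / 53.20 = 4.323 A
P_R3 = I² × R3 = (4.323)² × 16.2 = 302.8 W

303 W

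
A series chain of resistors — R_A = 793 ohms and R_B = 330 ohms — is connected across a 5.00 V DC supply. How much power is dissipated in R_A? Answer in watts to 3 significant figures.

Every series element carries the same I. Get I from the total resistance, then P = I² × R_A.
R_total = 793 + 330 = 1123 Ω
I = V / R_total = 5.00 / 1123 = 0.004452 A
P_R_A = I² × R_A = (0.004452)² × 793 = 0.01572 W

0.0157 W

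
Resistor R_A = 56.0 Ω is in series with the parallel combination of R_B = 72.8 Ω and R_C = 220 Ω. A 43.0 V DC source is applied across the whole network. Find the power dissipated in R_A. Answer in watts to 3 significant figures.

8.45 W

Replace R_B and R_C with their parallel equivalent so the circuit becomes R_A in series with R_p.
R_p = (72.8×220)/(72.8+220) = 54.70 Ω
R_total = 56.0 + 54.70 = 110.7 Ω
I = V / R_total = 43.0 / 110.7 = 0.3884 A
The full supply current passes through R_A: P = I²R.
P_R_A = (0.3884)² × 56.0 = 8.450 W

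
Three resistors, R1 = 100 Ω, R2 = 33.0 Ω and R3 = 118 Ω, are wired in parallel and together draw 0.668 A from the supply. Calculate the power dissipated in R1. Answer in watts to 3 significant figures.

1.88 W

The branches share the same voltage, but only the total current is given — find V from the equivalent resistance first.
1/R_eq = 1/100 + 1/33.0 + 1/118 ⇒ R_eq = 20.50 Ω
V = I_total × R_eq = 0.6680 × 20.50 = 13.69 V
P_R1 = V² / R1 = (13.69)² / 100 = 1.875 W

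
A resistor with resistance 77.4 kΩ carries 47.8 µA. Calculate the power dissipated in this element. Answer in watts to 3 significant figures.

0.000177 W

Current and resistance are given, so P = I²R is the direct form.
P = (0.00004780 A)² × 77400 Ω = 0.0001768 W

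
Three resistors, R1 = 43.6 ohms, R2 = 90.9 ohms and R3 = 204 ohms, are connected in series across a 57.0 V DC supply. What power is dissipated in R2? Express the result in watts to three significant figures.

Every series element carries the same I. Get I from the total resistance, then P = I² × R2.
R_total = 43.6 + 90.9 + 204 = 338.5 Ω
I = V / R_total = 57.0 / 338.5 = 0.1684 A
P_R2 = I² × R2 = (0.1684)² × 90.9 = 2.577 W

2.58 W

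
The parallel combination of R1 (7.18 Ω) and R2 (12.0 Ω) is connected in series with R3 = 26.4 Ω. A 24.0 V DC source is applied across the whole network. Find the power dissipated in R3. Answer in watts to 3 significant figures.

15.9 W

First find R_p for the parallel pair, then treat R_p + R3 as a series loop.
R_p = (7.18×12.0)/(7.18+12.0) = 4.492 Ω
R_total = R_p + 26.4 = 4.492 + 26.4 = 30.89 Ω
I = V / R_total = 24.0 / 30.89 = 0.7769 A
R3 carries the full series current, so P = I²R.
P_R3 = (0.7769)² × 26.4 = 15.93 W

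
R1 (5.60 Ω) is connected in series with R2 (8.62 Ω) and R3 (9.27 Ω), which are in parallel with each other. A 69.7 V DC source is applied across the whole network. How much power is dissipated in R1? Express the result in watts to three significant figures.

268 W

Collapse R2‖R3 to a single equivalent, reducing the network to two series elements.
R_p = (8.62×9.27)/(8.62+9.27) = 4.467 Ω
R_total = 5.60 + 4.467 = 10.07 Ω
I = V / R_total = 69.7 / 10.07 = 6.924 A
The full supply current passes through R1: P = I²R.
P_R1 = (6.924)² × 5.60 = 268.5 W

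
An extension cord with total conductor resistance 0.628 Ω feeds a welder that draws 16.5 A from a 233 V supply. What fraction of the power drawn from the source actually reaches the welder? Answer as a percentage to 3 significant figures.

95.6 %

The extension cord carries the full 16.5 A.
P_line = I² R_line = (16.50)² × 0.628 = 171.0 W
P_source = V I = 233 × 16.50 = 3844 W; P_load = 3674 W
η = P_load / P_source = 3674 / 3844 = 0.9555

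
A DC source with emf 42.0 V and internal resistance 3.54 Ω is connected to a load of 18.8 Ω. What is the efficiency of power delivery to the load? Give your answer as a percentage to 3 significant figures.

84.2 %

η = P_load/(P_load+P_int) = I²R/(I²R+I²r) = R/(R+r) — the I² cancels for series elements.
η = R / (R + r) = 18.8 / (18.8 + 3.54) = 0.8415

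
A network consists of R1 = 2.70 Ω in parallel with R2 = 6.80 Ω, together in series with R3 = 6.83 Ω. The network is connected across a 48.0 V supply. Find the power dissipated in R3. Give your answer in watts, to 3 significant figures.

205 W

Collapse the R1‖R2 pair into one equivalent R_p; then R_p and R3 form a series string.
R_p = (2.70×6.80)/(2.70+6.80) = 1.933 Ω
R_total = R_p + 6.83 = 1.933 + 6.83 = 8.763 Ω
I = V / R_total = 48.0 / 8.763 = 5.478 A
All the supply current flows through R3; use P = I²R3.
P_R3 = (5.478)² × 6.83 = 204.9 W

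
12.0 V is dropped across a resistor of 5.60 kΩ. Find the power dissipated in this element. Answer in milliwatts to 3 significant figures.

25.7 mW

With V across and R both known, P = V²/R gives the dissipation directly.
P = (12.0 V)² / 5600 Ω = 0.02571 W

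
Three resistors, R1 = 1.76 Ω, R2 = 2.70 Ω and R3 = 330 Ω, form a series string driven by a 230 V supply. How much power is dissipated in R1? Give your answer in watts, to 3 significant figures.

0.832 W

The current is common to all series resistors; compute it, then apply P = I²R for the target.
R_total = 1.76 + 2.70 + 330 = 334.5 Ω
I = V / R_total = 230 / 334.5 = 0.6877 A
P_R1 = I² × R1 = (0.6877)² × 1.76 = 0.8323 W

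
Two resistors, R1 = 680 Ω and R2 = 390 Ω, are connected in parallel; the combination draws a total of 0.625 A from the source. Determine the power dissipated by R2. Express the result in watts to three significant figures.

The branches share the same voltage, but only the total current is given — find V from the equivalent resistance first.
1/R_eq = 1/680 + 1/390 ⇒ R_eq = 247.9 Ω
V = I_total × R_eq = 0.6250 × 247.9 = 154.9 V
P_R2 = V² / R2 = (154.9)² / 390 = 61.53 W

61.5 W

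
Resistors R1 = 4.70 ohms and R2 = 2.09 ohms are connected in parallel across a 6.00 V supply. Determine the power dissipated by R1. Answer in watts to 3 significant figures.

7.66 W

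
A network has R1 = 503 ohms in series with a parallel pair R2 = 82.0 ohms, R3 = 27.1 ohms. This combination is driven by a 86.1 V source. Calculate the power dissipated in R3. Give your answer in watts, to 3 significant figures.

Replace R2 and R3 with their parallel equivalent so the circuit becomes R1 in series with R_p.
R_p = (82.0×27.1)/(82.0+27.1) = 20.37 Ω
R_total = 503 + 20.37 = 523.4 Ω
I = V / R_total = 86.1 / 523.4 = 0.1645 A
Voltage across the parallel pair: V_p = I × R_p = 0.1645 × 20.37 = 3.351 V
R3 sees V_p directly, so P = V_p² / R3.
P_R3 = (3.351)² / 27.1 = 0.4143 W

0.414 W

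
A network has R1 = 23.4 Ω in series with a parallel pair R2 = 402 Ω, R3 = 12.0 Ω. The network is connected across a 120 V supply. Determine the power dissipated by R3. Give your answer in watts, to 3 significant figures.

Collapse R2‖R3 to a single equivalent, reducing the network to two series elements.
R_p = (402×12.0)/(402+12.0) = 11.65 Ω
R_total = 23.4 + 11.65 = 35.05 Ω
I = V / R_total = 120 / 35.05 = 3.423 A
Voltage across the parallel pair: V_p = I × R_p = 3.423 × 11.65 = 39.89 V
With V_p across R3, its power is V_p²/R3.
P_R3 = (39.89)² / 12.0 = 132.6 W

133 W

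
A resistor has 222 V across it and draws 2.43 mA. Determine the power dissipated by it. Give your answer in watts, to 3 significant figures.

0.539 W

Both the voltage across and the current through the element are known, so P = V I applies directly.
P = 222 V × 0.002430 A = 0.5395 W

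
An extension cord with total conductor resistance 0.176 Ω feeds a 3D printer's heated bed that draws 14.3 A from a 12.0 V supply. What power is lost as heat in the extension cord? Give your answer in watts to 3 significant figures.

Only the current and the line resistance are needed for the I²R loss.
The extension cord carries the full 14.3 A.
P_line = I² R_line = (14.30)² × 0.176 = 35.99 W

36.0 W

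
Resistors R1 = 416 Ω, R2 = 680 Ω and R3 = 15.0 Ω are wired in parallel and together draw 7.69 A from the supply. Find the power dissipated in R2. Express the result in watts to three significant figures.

17.5 W

Only the total current is stated, so first find the parallel equivalent to get the voltage across the combination.
1/R_eq = 1/416 + 1/680 + 1/15.0 ⇒ R_eq = 14.18 Ω
V = I_total × R_eq = 7.690 × 14.18 = 109.0 V
P_R2 = V² / R2 = (109.0)² / 680 = 17.48 W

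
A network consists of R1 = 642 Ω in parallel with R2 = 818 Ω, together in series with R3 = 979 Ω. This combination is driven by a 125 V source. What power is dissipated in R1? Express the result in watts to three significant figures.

Combine R1 and R2 into their parallel equivalent first, reducing the network to two series resistors.
R_p = (642×818)/(642+818) = 359.7 Ω
R_total = R_p + 979 = 359.7 + 979 = 1339 Ω
I = V / R_total = 125 / 1339 = 0.09337 A
Voltage across the parallel pair: V_p = I × R_p = 0.09337 × 359.7 = 33.59 V
R1 has V_p across it, so P = V_p²/R1.
P_R1 = (33.59)² / 642 = 1.757 W

1.76 W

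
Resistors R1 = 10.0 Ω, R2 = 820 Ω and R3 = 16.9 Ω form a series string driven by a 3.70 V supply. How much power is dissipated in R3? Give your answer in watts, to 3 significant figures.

Series elements share the same current, so find I first, then use P = I²R.
R_total = 10.0 + 820 + 16.9 = 846.9 Ω
I = V / R_total = 3.70 / 846.9 = 0.004369 A
P_R3 = I² × R3 = (0.004369)² × 16.9 = 0.0003226 W

0.000323 W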